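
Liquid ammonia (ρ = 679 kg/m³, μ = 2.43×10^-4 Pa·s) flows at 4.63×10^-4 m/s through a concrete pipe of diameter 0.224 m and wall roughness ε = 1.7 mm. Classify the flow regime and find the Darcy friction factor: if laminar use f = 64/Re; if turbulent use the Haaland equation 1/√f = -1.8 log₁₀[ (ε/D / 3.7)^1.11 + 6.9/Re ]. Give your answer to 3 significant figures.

Re = ρVD/μ = 679·0.000463·0.224/0.000243 = 289.8.
Re < 2300 → laminar, so f = 64/Re = 0.2208 (roughness is irrelevant in laminar flow).

f ≈ 0.221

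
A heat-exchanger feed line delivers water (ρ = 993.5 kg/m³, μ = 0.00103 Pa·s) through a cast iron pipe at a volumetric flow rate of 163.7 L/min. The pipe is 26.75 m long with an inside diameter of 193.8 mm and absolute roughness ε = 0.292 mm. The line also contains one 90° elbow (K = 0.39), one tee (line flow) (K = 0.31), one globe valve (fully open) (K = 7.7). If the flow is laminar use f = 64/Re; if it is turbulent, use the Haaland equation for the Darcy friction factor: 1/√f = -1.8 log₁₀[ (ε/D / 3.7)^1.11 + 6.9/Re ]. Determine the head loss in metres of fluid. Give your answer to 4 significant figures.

Q = 163.7 L/min = 163.7/60000 = 0.002728 m³/s.
Cross-sectional area A = πD²/4 = π(0.1938)²/4 = 0.0295 m²; mean velocity V = Q/A = 0.002728/0.0295 = 0.09249 m/s.
Reynolds number Re = ρVD/μ = 993.5 · 0.09249 · 0.1938 / 0.00103 = 1.729e+04.
Re > 4000 → turbulent. Relative roughness ε/D = 0.000292/0.1938 = 0.00151. Haaland: 1/√f = -1.8 log₁₀[(0.00151/3.7)^1.11 + 6.9/1.729e+04] = -1.8 log₁₀[0.000173 + 0.000399] = 5.837, so f = 0.02935.
Total minor-loss coefficient ΣK = 1·0.39 + 1·0.31 + 1·7.7 = 8.4.
ΔP = [f·L/D + ΣK]·(ρV²/2) = [0.02935·26.75/0.1938 + 8.4]·(993.5·0.09249²/2) = [4.051 + 8.4]·4.25 = 52.91 Pa.
Head loss h_f = ΔP/(ρg) = 52.91/(993.5·9.81) = 0.005429 m.

h_f ≈ 0.005429 m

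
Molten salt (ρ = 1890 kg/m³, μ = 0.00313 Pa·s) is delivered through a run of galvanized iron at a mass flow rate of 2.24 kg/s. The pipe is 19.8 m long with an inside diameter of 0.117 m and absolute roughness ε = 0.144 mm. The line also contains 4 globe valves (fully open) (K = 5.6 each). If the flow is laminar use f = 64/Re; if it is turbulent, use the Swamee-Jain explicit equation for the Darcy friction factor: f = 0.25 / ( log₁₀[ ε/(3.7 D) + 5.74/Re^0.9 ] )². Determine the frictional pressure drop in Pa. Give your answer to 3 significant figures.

ΔP ≈ 325 Pa

A = πD²/4 = π(0.117)²/4 = 0.01075 m²; mean velocity V = ṁ/(ρA) = 2.24/(1890 · 0.01075) = 0.1102 m/s.
Reynolds number Re = ρVD/μ = 1890 · 0.1102 · 0.117 / 0.00313 = 7788.
Re > 4000 → turbulent. Relative roughness ε/D = 0.000144/0.117 = 0.00123. Swamee-Jain: f = 0.25/(log₁₀[0.00123/3.7 + 5.74/7788^0.9])² = 0.25/(log₁₀[0.000333 + 0.00181])² = 0.25/(-2.67)² = 0.03507.
Total minor-loss coefficient ΣK = 4·5.6 = 22.4.
ΔP = [f·L/D + ΣK]·(ρV²/2) = [0.03507·19.8/0.117 + 22.4]·(1890·0.1102²/2) = [5.935 + 22.4]·11.48 = 325.4 Pa.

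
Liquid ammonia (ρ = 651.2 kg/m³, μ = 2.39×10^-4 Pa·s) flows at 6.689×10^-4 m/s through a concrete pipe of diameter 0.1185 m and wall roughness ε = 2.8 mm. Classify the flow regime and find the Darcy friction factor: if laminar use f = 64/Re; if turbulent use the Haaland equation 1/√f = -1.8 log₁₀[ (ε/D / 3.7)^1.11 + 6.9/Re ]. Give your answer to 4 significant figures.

f ≈ 0.2963

Re = ρVD/μ = 651.2·0.0006689·0.1185/0.000239 = 216.
Re < 2300 → laminar, so f = 64/Re = 0.2963 (roughness is irrelevant in laminar flow).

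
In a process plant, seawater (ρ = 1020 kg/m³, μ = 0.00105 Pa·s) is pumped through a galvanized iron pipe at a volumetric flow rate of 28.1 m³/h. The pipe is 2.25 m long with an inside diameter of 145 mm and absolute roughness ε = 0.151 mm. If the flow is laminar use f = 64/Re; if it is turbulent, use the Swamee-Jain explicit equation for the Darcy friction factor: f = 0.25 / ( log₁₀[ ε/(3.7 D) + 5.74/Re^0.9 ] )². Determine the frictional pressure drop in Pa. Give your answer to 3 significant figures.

ΔP ≈ 41.5 Pa

Q = 28.1 m³/h = 28.1/3600 = 0.007806 m³/s.
Cross-sectional area A = πD²/4 = π(0.145)²/4 = 0.01651 m²; mean velocity V = Q/A = 0.007806/0.01651 = 0.4727 m/s.
Reynolds number Re = ρVD/μ = 1020 · 0.4727 · 0.145 / 0.00105 = 6.658e+04.
Re > 4000 → turbulent. Relative roughness ε/D = 0.000151/0.145 = 0.00104. Swamee-Jain: f = 0.25/(log₁₀[0.00104/3.7 + 5.74/6.658e+04^0.9])² = 0.25/(log₁₀[0.000281 + 0.000262])² = 0.25/(-3.265)² = 0.02345.
Darcy-Weisbach: ΔP = f(L/D)(ρV²/2) = 0.02345·(2.25/0.145)·(1020·0.4727²/2) = 0.02345·15.52·114 = 41.47 Pa.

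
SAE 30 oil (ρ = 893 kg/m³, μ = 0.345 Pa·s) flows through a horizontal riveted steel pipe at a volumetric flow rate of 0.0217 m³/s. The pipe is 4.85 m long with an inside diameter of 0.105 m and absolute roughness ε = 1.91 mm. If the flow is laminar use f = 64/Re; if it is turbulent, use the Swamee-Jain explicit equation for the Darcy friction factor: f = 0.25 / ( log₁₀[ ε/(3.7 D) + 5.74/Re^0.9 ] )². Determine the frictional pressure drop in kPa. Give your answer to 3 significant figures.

ΔP ≈ 12.2 kPa

Cross-sectional area A = πD²/4 = π(0.105)²/4 = 0.008659 m²; mean velocity V = Q/A = 0.0217/0.008659 = 2.506 m/s.
Reynolds number Re = ρVD/μ = 893 · 2.506 · 0.105 / 0.345 = 681.1.
Re < 2300 → laminar flow, so f = 64/Re = 64/681.1 = 0.09397 (the turbulent correlation is not needed).
Darcy-Weisbach: ΔP = f(L/D)(ρV²/2) = 0.09397·(4.85/0.105)·(893·2.506²/2) = 0.09397·46.19·2804 = 1.217e+04 Pa.
ΔP = 1.217e+04 Pa = 12.2 kPa.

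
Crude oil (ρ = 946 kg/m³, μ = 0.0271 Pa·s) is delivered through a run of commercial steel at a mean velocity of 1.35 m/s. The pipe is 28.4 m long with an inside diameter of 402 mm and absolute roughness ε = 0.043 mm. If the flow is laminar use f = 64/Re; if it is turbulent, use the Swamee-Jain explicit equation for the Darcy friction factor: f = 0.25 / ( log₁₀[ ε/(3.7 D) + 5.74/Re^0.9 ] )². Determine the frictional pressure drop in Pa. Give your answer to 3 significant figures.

ΔP ≈ 1610 Pa

Reynolds number Re = ρVD/μ = 946 · 1.35 · 0.402 / 0.0271 = 1.894e+04.
Re > 4000 → turbulent. Relative roughness ε/D = 4.3e-05/0.402 = 0.000107. Swamee-Jain: f = 0.25/(log₁₀[0.000107/3.7 + 5.74/1.894e+04^0.9])² = 0.25/(log₁₀[2.89e-05 + 0.000811])² = 0.25/(-3.076)² = 0.02643.
Darcy-Weisbach: ΔP = f(L/D)(ρV²/2) = 0.02643·(28.4/0.402)·(946·1.35²/2) = 0.02643·70.65·862 = 1610 Pa.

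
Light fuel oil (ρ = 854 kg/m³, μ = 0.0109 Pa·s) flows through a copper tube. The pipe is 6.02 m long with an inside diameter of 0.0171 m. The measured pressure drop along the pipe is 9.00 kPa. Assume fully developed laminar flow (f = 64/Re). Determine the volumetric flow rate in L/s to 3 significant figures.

For laminar flow, f = 64/Re with Re = ρVD/μ, so Darcy-Weisbach reduces to ΔP = 32μLV/D². Solving for V: V = ΔP·D²/(32μL) = 9000·(0.0171)²/(32·0.0109·6.02) = 1.253 m/s.
Check: Re = ρVD/μ = 854·1.253·0.0171/0.0109 = 1679 < 2300, so the laminar assumption holds.
Q = V·A = 1.253·(π/4·0.0171²) = 0.0002878 m³/s = 0.288 L/s.

Q ≈ 0.288 L/s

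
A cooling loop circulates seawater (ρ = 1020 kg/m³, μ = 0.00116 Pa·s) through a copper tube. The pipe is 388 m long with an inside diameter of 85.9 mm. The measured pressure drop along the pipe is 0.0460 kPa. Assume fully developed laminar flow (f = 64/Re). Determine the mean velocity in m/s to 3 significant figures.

V ≈ 0.0236 m/s

For laminar flow, f = 64/Re with Re = ρVD/μ, so Darcy-Weisbach reduces to ΔP = 32μLV/D². Solving for V: V = ΔP·D²/(32μL) = 46·(0.0859)²/(32·0.00116·388) = 0.02357 m/s.
Check: Re = ρVD/μ = 1020·0.02357·0.0859/0.00116 = 1780 < 2300, so the laminar assumption holds.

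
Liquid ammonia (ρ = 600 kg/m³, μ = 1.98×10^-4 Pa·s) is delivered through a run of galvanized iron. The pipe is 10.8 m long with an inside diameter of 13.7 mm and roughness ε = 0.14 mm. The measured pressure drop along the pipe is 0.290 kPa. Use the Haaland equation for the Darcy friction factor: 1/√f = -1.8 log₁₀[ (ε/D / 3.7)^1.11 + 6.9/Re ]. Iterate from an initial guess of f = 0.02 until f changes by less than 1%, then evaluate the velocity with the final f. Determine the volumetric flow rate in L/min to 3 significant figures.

Rearranging Darcy-Weisbach: V = √(2·ΔP·D/(f·L·ρ)). With ε/D = 0.00014/0.0137 = 0.0102, iterate starting from f = 0.02:
  f = 0.02 → V = √(2·290·0.0137/(0.02·10.8·600)) = 0.2476 m/s; Re = ρVD/μ = 1.028e+04; f → 0.04315
  f = 0.04315 → V = 0.1686 m/s; Re = 6999; f → 0.04516
  f = 0.04516 → V = 0.1648 m/s; Re = 6841; f → 0.0453
Converged (Δf/f < 1%). With the final f = 0.0453: V = √(2·290·0.0137/(0.0453·10.8·600)) = 0.1645 m/s.
Q = V·A = 0.1645·(π/4·0.0137²) = 2.425e-05 m³/s = 1.46 L/min.

Q ≈ 1.46 L/min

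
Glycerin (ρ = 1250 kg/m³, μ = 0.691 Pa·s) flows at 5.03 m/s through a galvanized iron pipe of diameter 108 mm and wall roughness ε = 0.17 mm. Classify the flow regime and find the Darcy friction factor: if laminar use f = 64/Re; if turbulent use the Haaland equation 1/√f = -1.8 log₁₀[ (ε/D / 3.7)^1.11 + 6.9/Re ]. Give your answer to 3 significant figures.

Re = ρVD/μ = 1250·5.03·0.108/0.691 = 982.7.
Re < 2300 → laminar, so f = 64/Re = 0.06513 (roughness is irrelevant in laminar flow).

f ≈ 0.0651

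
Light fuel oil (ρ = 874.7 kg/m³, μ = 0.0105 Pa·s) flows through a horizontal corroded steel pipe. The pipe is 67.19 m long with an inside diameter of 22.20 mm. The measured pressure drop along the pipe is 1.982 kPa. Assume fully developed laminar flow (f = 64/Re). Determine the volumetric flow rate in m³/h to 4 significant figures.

For laminar flow, f = 64/Re with Re = ρVD/μ, so Darcy-Weisbach reduces to ΔP = 32μLV/D². Solving for V: V = ΔP·D²/(32μL) = 1982·(0.0222)²/(32·0.0105·67.19) = 0.04327 m/s.
Check: Re = ρVD/μ = 874.7·0.04327·0.0222/0.0105 = 80.02 < 2300, so the laminar assumption holds.
Q = V·A = 0.04327·(π/4·0.0222²) = 1.675e-05 m³/s = 0.06029 m³/h.

Q ≈ 0.06029 m³/h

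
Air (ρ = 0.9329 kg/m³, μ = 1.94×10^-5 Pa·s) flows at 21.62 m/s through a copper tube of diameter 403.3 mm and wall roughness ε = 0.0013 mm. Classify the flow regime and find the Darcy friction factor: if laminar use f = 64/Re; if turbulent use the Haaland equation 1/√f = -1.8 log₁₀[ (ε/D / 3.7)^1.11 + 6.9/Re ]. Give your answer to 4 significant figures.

f ≈ 0.01352

Re = ρVD/μ = 0.9329·21.62·0.4033/1.94e-05 = 4.193e+05.
Re > 4000 → turbulent. ε/D = 1.3e-06/0.4033 = 3.22e-06; Haaland: 1/√f = -1.8 log₁₀[1.88e-07 + 1.65e-05] = 8.602, so f = 0.01352.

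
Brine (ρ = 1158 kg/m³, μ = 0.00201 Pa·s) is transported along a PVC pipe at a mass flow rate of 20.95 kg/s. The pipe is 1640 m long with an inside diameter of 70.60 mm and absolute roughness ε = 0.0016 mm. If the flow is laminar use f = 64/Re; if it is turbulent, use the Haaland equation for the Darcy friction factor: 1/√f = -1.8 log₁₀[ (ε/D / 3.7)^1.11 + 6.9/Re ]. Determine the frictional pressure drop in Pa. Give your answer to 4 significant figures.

ΔP ≈ 4546000 Pa

A = πD²/4 = π(0.0706)²/4 = 0.003915 m²; mean velocity V = ṁ/(ρA) = 20.95/(1158 · 0.003915) = 4.621 m/s.
Reynolds number Re = ρVD/μ = 1158 · 4.621 · 0.0706 / 0.00201 = 1.88e+05.
Re > 4000 → turbulent. Relative roughness ε/D = 1.6e-06/0.0706 = 2.27e-05. Haaland: 1/√f = -1.8 log₁₀[(2.27e-05/3.7)^1.11 + 6.9/1.88e+05] = -1.8 log₁₀[1.64e-06 + 3.67e-05] = 7.949, so f = 0.01582.
Darcy-Weisbach: ΔP = f(L/D)(ρV²/2) = 0.01582·(1640/0.0706)·(1158·4.621²/2) = 0.01582·2.323e+04·1.237e+04 = 4.546e+06 Pa.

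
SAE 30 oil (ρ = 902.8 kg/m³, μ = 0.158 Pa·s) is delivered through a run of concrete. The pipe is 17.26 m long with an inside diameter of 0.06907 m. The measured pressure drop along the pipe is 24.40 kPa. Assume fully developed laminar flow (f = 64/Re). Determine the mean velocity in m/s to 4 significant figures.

For laminar flow, f = 64/Re with Re = ρVD/μ, so Darcy-Weisbach reduces to ΔP = 32μLV/D². Solving for V: V = ΔP·D²/(32μL) = 2.44e+04·(0.06907)²/(32·0.158·17.26) = 1.334 m/s.
Check: Re = ρVD/μ = 902.8·1.334·0.06907/0.158 = 526.4 < 2300, so the laminar assumption holds.

V ≈ 1.334 m/s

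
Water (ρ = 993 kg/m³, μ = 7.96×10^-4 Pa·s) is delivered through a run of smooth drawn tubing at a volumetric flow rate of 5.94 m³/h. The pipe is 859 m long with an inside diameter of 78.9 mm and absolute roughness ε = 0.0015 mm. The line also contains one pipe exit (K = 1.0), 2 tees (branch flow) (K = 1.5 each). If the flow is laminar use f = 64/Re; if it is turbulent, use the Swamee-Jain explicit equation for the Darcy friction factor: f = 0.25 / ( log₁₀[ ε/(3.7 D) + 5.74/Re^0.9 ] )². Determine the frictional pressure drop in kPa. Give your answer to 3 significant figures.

Q = 5.94 m³/h = 5.94/3600 = 0.00165 m³/s.
Cross-sectional area A = πD²/4 = π(0.0789)²/4 = 0.004889 m²; mean velocity V = Q/A = 0.00165/0.004889 = 0.3375 m/s.
Reynolds number Re = ρVD/μ = 993 · 0.3375 · 0.0789 / 0.000796 = 3.322e+04.
Re > 4000 → turbulent. Relative roughness ε/D = 1.5e-06/0.0789 = 1.9e-05. Swamee-Jain: f = 0.25/(log₁₀[1.9e-05/3.7 + 5.74/3.322e+04^0.9])² = 0.25/(log₁₀[5.14e-06 + 0.000489])² = 0.25/(-3.306)² = 0.02288.
Total minor-loss coefficient ΣK = 1·1 + 2·1.5 = 4.
ΔP = [f·L/D + ΣK]·(ρV²/2) = [0.02288·859/0.0789 + 4]·(993·0.3375²/2) = [249.1 + 4]·56.55 = 1.431e+04 Pa.
ΔP = 1.431e+04 Pa = 14.3 kPa.

ΔP ≈ 14.3 kPa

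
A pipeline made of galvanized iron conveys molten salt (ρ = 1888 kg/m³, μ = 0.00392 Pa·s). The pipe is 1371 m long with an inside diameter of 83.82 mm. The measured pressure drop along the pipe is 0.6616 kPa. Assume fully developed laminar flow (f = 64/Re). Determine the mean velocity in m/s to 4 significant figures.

V ≈ 0.02703 m/s

For laminar flow, f = 64/Re with Re = ρVD/μ, so Darcy-Weisbach reduces to ΔP = 32μLV/D². Solving for V: V = ΔP·D²/(32μL) = 661.6·(0.08382)²/(32·0.00392·1371) = 0.02703 m/s.
Check: Re = ρVD/μ = 1888·0.02703·0.08382/0.00392 = 1091 < 2300, so the laminar assumption holds.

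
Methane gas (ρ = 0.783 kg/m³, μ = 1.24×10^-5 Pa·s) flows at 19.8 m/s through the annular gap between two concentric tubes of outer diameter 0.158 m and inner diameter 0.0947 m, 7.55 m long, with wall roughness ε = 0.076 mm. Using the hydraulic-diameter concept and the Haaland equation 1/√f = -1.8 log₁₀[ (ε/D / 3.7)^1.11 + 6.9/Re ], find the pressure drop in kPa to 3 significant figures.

Hydraulic diameter D_h = 4A/P = D_o - D_i = 0.158 - 0.0947 = 0.0633 m.
Re = ρVD_h/μ = 0.783·19.8·0.0633/1.24e-05 = 7.914e+04.
ε/D_h = 7.6e-05/0.0633 = 0.0012; Haaland gives 1/√f = -1.8 log₁₀[0.000134+8.72e-05] = 6.579, so f = 0.0231.
ΔP = f(L/D_h)(ρV²/2) = 0.0231·7.55/0.0633·153.5 = 422.9 Pa.
ΔP = 0.423 kPa.

ΔP ≈ 0.423 kPa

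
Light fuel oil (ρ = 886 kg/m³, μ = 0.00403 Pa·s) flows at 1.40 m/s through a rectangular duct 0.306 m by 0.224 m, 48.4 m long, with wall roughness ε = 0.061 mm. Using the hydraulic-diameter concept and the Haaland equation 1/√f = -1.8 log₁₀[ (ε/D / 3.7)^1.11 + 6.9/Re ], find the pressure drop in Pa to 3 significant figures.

ΔP ≈ 3190 Pa

Hydraulic diameter D_h = 4A/P = 4·(0.306·0.224)/(2·(0.306+0.224)) = 0.2742/1.06 = 0.2587 m.
Re = ρVD_h/μ = 886·1.4·0.2587/0.00403 = 7.961e+04.
ε/D_h = 6.1e-05/0.2587 = 0.000236; Haaland gives 1/√f = -1.8 log₁₀[2.2e-05+8.67e-05] = 7.135, so f = 0.01964.
ΔP = f(L/D_h)(ρV²/2) = 0.01964·48.4/0.2587·868.3 = 3192 Pa.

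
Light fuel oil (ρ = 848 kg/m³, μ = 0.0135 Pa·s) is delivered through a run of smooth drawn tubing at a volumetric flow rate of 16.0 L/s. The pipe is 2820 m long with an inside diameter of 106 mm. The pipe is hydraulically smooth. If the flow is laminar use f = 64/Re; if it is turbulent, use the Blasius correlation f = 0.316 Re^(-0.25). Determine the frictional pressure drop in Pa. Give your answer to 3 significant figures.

ΔP ≈ 1.12×10^6 Pa

Q = 16.0 L/s = 16.0/1000 = 0.016 m³/s.
Cross-sectional area A = πD²/4 = π(0.106)²/4 = 0.008825 m²; mean velocity V = Q/A = 0.016/0.008825 = 1.813 m/s.
Reynolds number Re = ρVD/μ = 848 · 1.813 · 0.106 / 0.0135 = 1.207e+04.
Re > 4000 → turbulent. Smooth-pipe (Blasius): f = 0.316 Re^(-0.25) = 0.316/(1.207e+04)^0.25 = 0.03015.
Darcy-Weisbach: ΔP = f(L/D)(ρV²/2) = 0.03015·(2820/0.106)·(848·1.813²/2) = 0.03015·2.66e+04·1394 = 1.118e+06 Pa.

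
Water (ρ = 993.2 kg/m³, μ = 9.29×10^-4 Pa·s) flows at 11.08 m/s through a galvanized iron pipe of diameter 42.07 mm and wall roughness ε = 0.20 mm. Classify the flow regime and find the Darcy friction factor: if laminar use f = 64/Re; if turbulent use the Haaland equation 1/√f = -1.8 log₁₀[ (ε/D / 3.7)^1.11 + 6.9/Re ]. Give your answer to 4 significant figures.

Re = ρVD/μ = 993.2·11.08·0.04207/0.000929 = 4.983e+05.
Re > 4000 → turbulent. ε/D = 0.0002/0.04207 = 0.00475; Haaland: 1/√f = -1.8 log₁₀[0.000618 + 1.38e-05] = 5.759, so f = 0.03015.

f ≈ 0.03015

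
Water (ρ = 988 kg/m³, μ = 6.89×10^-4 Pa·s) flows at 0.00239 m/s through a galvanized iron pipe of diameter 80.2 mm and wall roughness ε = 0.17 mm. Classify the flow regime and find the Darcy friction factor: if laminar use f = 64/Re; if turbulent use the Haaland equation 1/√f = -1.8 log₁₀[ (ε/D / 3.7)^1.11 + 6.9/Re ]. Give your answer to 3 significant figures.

f ≈ 0.233

Re = ρVD/μ = 988·0.00239·0.0802/0.000689 = 274.9.
Re < 2300 → laminar, so f = 64/Re = 0.2328 (roughness is irrelevant in laminar flow).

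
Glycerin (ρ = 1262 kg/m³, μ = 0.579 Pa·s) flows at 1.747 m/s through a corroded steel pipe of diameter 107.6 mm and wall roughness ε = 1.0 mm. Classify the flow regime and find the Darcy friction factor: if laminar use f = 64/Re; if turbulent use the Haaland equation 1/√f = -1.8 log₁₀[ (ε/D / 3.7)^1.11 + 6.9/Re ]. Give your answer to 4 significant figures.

f ≈ 0.1562

Re = ρVD/μ = 1262·1.747·0.1076/0.579 = 409.7.
Re < 2300 → laminar, so f = 64/Re = 0.1562 (roughness is irrelevant in laminar flow).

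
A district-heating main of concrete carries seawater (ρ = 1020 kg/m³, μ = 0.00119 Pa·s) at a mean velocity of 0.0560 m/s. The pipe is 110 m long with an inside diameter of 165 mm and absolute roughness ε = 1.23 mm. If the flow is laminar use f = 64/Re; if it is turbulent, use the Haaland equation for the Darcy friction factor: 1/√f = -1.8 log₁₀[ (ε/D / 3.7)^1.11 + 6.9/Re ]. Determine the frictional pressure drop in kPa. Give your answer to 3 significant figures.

ΔP ≈ 0.0444 kPa

Reynolds number Re = ρVD/μ = 1020 · 0.056 · 0.165 / 0.00119 = 7920.
Re > 4000 → turbulent. Relative roughness ε/D = 0.00123/0.165 = 0.00745. Haaland: 1/√f = -1.8 log₁₀[(0.00745/3.7)^1.11 + 6.9/7920] = -1.8 log₁₀[0.00102 + 0.000871] = 4.903, so f = 0.0416.
Darcy-Weisbach: ΔP = f(L/D)(ρV²/2) = 0.0416·(110/0.165)·(1020·0.056²/2) = 0.0416·666.7·1.599 = 44.36 Pa.
ΔP = 44.36 Pa = 0.0444 kPa.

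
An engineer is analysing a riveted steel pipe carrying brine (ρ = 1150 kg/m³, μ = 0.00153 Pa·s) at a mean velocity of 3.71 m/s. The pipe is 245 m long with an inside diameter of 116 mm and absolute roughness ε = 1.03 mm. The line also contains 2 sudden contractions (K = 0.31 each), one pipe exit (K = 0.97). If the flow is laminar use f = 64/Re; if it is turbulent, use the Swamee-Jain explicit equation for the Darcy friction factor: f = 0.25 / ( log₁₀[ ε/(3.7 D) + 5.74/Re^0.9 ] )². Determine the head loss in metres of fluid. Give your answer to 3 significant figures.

Reynolds number Re = ρVD/μ = 1150 · 3.71 · 0.116 / 0.00153 = 3.235e+05.
Re > 4000 → turbulent. Relative roughness ε/D = 0.00103/0.116 = 0.00888. Swamee-Jain: f = 0.25/(log₁₀[0.00888/3.7 + 5.74/3.235e+05^0.9])² = 0.25/(log₁₀[0.0024 + 6.31e-05])² = 0.25/(-2.609)² = 0.03674.
Total minor-loss coefficient ΣK = 2·0.31 + 1·0.97 = 1.59.
ΔP = [f·L/D + ΣK]·(ρV²/2) = [0.03674·245/0.116 + 1.59]·(1150·3.71²/2) = [77.6 + 1.59]·7914 = 6.267e+05 Pa.
Head loss h_f = ΔP/(ρg) = 6.267e+05/(1150·9.81) = 55.6 m.

h_f ≈ 55.6 m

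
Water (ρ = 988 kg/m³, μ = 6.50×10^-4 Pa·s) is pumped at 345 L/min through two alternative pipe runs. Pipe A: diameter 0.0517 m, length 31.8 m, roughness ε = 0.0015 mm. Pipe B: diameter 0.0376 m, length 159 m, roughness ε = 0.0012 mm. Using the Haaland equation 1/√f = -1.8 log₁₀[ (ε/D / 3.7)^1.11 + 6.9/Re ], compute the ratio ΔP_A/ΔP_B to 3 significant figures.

ΔP_A/ΔP_B ≈ 0.0430

Pipe A: V = Q/A = 0.00575/0.002099 = 2.739 m/s; Re = 2.152e+05; ε/D = 2.9e-05; Haaland → f = 0.01548; ΔP_A = f(L/D)(ρV²/2) = 3.528e+04 Pa.
Pipe B: V = Q/A = 0.00575/0.00111 = 5.178 m/s; Re = 2.96e+05; ε/D = 3.19e-05; Haaland → f = 0.01465; ΔP_B = f(L/D)(ρV²/2) = 8.207e+05 Pa.
ΔP_A/ΔP_B = 3.528e+04/8.207e+05 = 0.0430.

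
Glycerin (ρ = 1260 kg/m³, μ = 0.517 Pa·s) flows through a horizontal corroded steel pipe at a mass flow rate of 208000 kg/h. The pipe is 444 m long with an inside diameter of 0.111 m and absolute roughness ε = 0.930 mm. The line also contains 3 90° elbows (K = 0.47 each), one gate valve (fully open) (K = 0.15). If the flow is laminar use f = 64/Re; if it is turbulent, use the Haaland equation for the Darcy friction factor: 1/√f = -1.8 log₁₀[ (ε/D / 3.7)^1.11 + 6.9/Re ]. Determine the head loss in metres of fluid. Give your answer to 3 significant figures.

ṁ = 208000 kg/h = 208000/3600 = 57.78 kg/s.
A = πD²/4 = π(0.111)²/4 = 0.009677 m²; mean velocity V = ṁ/(ρA) = 57.78/(1260 · 0.009677) = 4.739 m/s.
Reynolds number Re = ρVD/μ = 1260 · 4.739 · 0.111 / 0.517 = 1282.
Re < 2300 → laminar flow, so f = 64/Re = 64/1282 = 0.04993 (the turbulent correlation is not needed).
Total minor-loss coefficient ΣK = 3·0.47 + 1·0.15 = 1.56.
ΔP = [f·L/D + ΣK]·(ρV²/2) = [0.04993·444/0.111 + 1.56]·(1260·4.739²/2) = [199.7 + 1.56]·1.415e+04 = 2.847e+06 Pa.
Head loss h_f = ΔP/(ρg) = 2.847e+06/(1260·9.81) = 230 m.

h_f ≈ 230 m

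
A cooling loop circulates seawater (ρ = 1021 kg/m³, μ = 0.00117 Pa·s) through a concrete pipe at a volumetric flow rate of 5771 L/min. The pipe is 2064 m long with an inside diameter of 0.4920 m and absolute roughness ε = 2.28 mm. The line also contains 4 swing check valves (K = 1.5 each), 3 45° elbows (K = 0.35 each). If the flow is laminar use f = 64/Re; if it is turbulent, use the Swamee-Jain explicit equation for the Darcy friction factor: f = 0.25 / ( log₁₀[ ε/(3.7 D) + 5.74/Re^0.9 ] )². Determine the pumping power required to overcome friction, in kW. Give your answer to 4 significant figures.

Q = 5771 L/min = 5771/60000 = 0.09618 m³/s.
Cross-sectional area A = πD²/4 = π(0.492)²/4 = 0.1901 m²; mean velocity V = Q/A = 0.09618/0.1901 = 0.5059 m/s.
Reynolds number Re = ρVD/μ = 1021 · 0.5059 · 0.492 / 0.00117 = 2.172e+05.
Re > 4000 → turbulent. Relative roughness ε/D = 0.00228/0.492 = 0.00463. Swamee-Jain: f = 0.25/(log₁₀[0.00463/3.7 + 5.74/2.172e+05^0.9])² = 0.25/(log₁₀[0.00125 + 9.03e-05])² = 0.25/(-2.872)² = 0.03031.
Total minor-loss coefficient ΣK = 4·1.5 + 3·0.35 = 7.05.
ΔP = [f·L/D + ΣK]·(ρV²/2) = [0.03031·2064/0.492 + 7.05]·(1021·0.5059²/2) = [127.2 + 7.05]·130.7 = 1.754e+04 Pa.
Pumping power P = QΔP = 0.09618·1.754e+04 = 1686.6 W = 1.687 kW.

P ≈ 1.687 kW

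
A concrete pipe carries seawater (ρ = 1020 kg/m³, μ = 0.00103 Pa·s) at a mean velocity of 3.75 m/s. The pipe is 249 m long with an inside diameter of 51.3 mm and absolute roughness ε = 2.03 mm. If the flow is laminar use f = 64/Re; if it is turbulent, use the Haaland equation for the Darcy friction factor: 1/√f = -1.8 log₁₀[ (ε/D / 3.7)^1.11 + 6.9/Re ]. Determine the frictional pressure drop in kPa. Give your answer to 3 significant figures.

Reynolds number Re = ρVD/μ = 1020 · 3.75 · 0.0513 / 0.00103 = 1.905e+05.
Re > 4000 → turbulent. Relative roughness ε/D = 0.00203/0.0513 = 0.0396. Haaland: 1/√f = -1.8 log₁₀[(0.0396/3.7)^1.11 + 6.9/1.905e+05] = -1.8 log₁₀[0.00649 + 3.62e-05] = 3.933, so f = 0.06464.
Darcy-Weisbach: ΔP = f(L/D)(ρV²/2) = 0.06464·(249/0.0513)·(1020·3.75²/2) = 0.06464·4854·7172 = 2.25e+06 Pa.
ΔP = 2.25e+06 Pa = 2250 kPa.

ΔP ≈ 2250 kPa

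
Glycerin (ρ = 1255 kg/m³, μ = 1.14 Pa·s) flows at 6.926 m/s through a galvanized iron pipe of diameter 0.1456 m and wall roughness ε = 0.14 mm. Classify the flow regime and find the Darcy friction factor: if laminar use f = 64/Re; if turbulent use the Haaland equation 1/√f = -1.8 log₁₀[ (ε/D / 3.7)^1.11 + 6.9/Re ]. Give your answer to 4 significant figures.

f ≈ 0.05765

Re = ρVD/μ = 1255·6.926·0.1456/1.14 = 1110.
Re < 2300 → laminar, so f = 64/Re = 0.05765 (roughness is irrelevant in laminar flow).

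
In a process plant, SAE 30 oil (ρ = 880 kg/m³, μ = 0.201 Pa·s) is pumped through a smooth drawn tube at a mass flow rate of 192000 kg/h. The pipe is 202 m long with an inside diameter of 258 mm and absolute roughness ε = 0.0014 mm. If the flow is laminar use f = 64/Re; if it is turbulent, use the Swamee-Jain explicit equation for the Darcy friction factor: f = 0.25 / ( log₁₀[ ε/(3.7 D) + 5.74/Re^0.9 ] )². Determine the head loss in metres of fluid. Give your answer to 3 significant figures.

h_f ≈ 2.62 m

ṁ = 192000 kg/h = 192000/3600 = 53.33 kg/s.
A = πD²/4 = π(0.258)²/4 = 0.05228 m²; mean velocity V = ṁ/(ρA) = 53.33/(880 · 0.05228) = 1.159 m/s.
Reynolds number Re = ρVD/μ = 880 · 1.159 · 0.258 / 0.201 = 1309.
Re < 2300 → laminar flow, so f = 64/Re = 64/1309 = 0.04888 (the turbulent correlation is not needed).
Darcy-Weisbach: ΔP = f(L/D)(ρV²/2) = 0.04888·(202/0.258)·(880·1.159²/2) = 0.04888·782.9·591.3 = 2.263e+04 Pa.
Head loss h_f = ΔP/(ρg) = 2.263e+04/(880·9.81) = 2.62 m.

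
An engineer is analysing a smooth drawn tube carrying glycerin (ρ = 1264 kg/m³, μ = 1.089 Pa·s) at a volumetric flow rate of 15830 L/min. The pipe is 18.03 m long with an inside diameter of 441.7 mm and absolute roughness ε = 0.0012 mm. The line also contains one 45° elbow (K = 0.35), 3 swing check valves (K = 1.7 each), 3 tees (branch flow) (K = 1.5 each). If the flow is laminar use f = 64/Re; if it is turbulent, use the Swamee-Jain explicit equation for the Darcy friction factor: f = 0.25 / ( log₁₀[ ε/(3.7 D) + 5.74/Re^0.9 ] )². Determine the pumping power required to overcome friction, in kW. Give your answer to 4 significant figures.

Q = 15830 L/min = 15830/60000 = 0.2638 m³/s.
Cross-sectional area A = πD²/4 = π(0.4417)²/4 = 0.1532 m²; mean velocity V = Q/A = 0.2638/0.1532 = 1.722 m/s.
Reynolds number Re = ρVD/μ = 1264 · 1.722 · 0.4417 / 1.09 = 882.7.
Re < 2300 → laminar flow, so f = 64/Re = 64/882.7 = 0.0725 (the turbulent correlation is not needed).
Total minor-loss coefficient ΣK = 1·0.35 + 3·1.7 + 3·1.5 = 9.95.
ΔP = [f·L/D + ΣK]·(ρV²/2) = [0.0725·18.03/0.4417 + 9.95]·(1264·1.722²/2) = [2.959 + 9.95]·1874 = 2.419e+04 Pa.
Pumping power P = QΔP = 0.2638·2.419e+04 = 6381.5 W = 6.382 kW.

P ≈ 6.382 kW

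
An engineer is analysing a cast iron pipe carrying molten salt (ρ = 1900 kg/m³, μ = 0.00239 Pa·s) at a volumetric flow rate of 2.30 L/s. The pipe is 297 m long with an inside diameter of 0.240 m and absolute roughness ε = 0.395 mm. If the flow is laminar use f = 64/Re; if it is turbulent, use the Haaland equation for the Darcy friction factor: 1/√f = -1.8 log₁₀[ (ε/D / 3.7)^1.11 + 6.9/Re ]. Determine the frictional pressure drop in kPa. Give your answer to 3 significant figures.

ΔP ≈ 0.101 kPa

Q = 2.30 L/s = 2.30/1000 = 0.0023 m³/s.
Cross-sectional area A = πD²/4 = π(0.24)²/4 = 0.04524 m²; mean velocity V = Q/A = 0.0023/0.04524 = 0.05084 m/s.
Reynolds number Re = ρVD/μ = 1900 · 0.05084 · 0.24 / 0.00239 = 9700.
Re > 4000 → turbulent. Relative roughness ε/D = 0.000395/0.24 = 0.00165. Haaland: 1/√f = -1.8 log₁₀[(0.00165/3.7)^1.11 + 6.9/9700] = -1.8 log₁₀[0.00019 + 0.000711] = 5.481, so f = 0.03329.
Darcy-Weisbach: ΔP = f(L/D)(ρV²/2) = 0.03329·(297/0.24)·(1900·0.05084²/2) = 0.03329·1238·2.456 = 101.2 Pa.
ΔP = 101.2 Pa = 0.101 kPa.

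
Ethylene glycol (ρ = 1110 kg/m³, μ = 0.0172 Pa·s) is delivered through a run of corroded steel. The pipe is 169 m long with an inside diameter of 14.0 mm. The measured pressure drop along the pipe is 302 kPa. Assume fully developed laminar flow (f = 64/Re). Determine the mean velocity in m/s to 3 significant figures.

For laminar flow, f = 64/Re with Re = ρVD/μ, so Darcy-Weisbach reduces to ΔP = 32μLV/D². Solving for V: V = ΔP·D²/(32μL) = 3.02e+05·(0.014)²/(32·0.0172·169) = 0.6364 m/s.
Check: Re = ρVD/μ = 1110·0.6364·0.014/0.0172 = 574.9 < 2300, so the laminar assumption holds.

V ≈ 0.636 m/s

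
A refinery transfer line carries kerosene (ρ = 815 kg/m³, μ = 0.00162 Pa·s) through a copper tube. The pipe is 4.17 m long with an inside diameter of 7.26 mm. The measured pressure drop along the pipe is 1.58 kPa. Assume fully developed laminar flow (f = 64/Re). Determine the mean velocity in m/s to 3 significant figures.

For laminar flow, f = 64/Re with Re = ρVD/μ, so Darcy-Weisbach reduces to ΔP = 32μLV/D². Solving for V: V = ΔP·D²/(32μL) = 1580·(0.00726)²/(32·0.00162·4.17) = 0.3852 m/s.
Check: Re = ρVD/μ = 815·0.3852·0.00726/0.00162 = 1407 < 2300, so the laminar assumption holds.

V ≈ 0.385 m/s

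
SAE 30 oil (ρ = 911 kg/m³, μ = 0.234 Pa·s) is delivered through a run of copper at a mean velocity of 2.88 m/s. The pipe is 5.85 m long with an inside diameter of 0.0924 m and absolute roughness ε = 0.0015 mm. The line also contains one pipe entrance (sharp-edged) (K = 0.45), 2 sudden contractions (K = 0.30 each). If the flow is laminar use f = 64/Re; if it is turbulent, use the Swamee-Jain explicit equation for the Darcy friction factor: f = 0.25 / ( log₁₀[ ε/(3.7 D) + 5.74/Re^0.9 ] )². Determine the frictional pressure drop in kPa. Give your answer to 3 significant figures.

ΔP ≈ 18.7 kPa

Reynolds number Re = ρVD/μ = 911 · 2.88 · 0.0924 / 0.234 = 1036.
Re < 2300 → laminar flow, so f = 64/Re = 64/1036 = 0.06178 (the turbulent correlation is not needed).
Total minor-loss coefficient ΣK = 1·0.45 + 2·0.3 = 1.05.
ΔP = [f·L/D + ΣK]·(ρV²/2) = [0.06178·5.85/0.0924 + 1.05]·(911·2.88²/2) = [3.911 + 1.05]·3778 = 1.874e+04 Pa.
ΔP = 1.874e+04 Pa = 18.7 kPa.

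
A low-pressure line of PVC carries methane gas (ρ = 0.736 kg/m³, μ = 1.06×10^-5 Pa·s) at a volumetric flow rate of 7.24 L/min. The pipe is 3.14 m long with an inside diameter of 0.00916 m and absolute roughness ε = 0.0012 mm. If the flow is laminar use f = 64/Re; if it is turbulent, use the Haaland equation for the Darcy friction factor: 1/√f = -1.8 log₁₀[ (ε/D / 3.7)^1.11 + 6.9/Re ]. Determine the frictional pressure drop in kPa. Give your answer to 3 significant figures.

Q = 7.24 L/min = 7.24/60000 = 0.0001207 m³/s.
Cross-sectional area A = πD²/4 = π(0.00916)²/4 = 6.59e-05 m²; mean velocity V = Q/A = 0.0001207/6.59e-05 = 1.831 m/s.
Reynolds number Re = ρVD/μ = 0.736 · 1.831 · 0.00916 / 1.06e-05 = 1165.
Re < 2300 → laminar flow, so f = 64/Re = 64/1165 = 0.05495 (the turbulent correlation is not needed).
Darcy-Weisbach: ΔP = f(L/D)(ρV²/2) = 0.05495·(3.14/0.00916)·(0.736·1.831²/2) = 0.05495·342.8·1.234 = 23.24 Pa.
ΔP = 23.24 Pa = 0.0232 kPa.

ΔP ≈ 0.0232 kPa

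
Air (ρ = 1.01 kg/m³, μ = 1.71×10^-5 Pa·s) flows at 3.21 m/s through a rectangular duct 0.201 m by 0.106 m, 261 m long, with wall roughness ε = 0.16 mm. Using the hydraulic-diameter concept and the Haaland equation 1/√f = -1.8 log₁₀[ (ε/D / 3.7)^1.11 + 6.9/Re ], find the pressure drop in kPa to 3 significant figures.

ΔP ≈ 0.260 kPa

Hydraulic diameter D_h = 4A/P = 4·(0.201·0.106)/(2·(0.201+0.106)) = 0.08522/0.614 = 0.1388 m.
Re = ρVD_h/μ = 1.01·3.21·0.1388/1.71e-05 = 2.632e+04.
ε/D_h = 0.00016/0.1388 = 0.00115; Haaland gives 1/√f = -1.8 log₁₀[0.000128+0.000262] = 6.135, so f = 0.02657.
ΔP = f(L/D_h)(ρV²/2) = 0.02657·261/0.1388·5.204 = 259.9 Pa.
ΔP = 0.260 kPa.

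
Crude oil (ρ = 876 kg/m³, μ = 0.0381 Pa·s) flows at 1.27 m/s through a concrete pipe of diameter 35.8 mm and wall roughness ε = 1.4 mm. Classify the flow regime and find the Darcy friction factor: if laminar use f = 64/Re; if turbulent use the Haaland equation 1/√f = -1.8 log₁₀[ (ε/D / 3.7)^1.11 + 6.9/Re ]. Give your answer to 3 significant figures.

Re = ρVD/μ = 876·1.27·0.0358/0.0381 = 1045.
Re < 2300 → laminar, so f = 64/Re = 0.06122 (roughness is irrelevant in laminar flow).

f ≈ 0.0612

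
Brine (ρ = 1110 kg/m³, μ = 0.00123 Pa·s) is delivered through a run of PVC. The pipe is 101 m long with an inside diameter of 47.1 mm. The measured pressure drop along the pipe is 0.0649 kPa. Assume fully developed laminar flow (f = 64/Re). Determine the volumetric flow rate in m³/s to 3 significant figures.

Q ≈ 6.31×10^-5 m³/s

For laminar flow, f = 64/Re with Re = ρVD/μ, so Darcy-Weisbach reduces to ΔP = 32μLV/D². Solving for V: V = ΔP·D²/(32μL) = 64.9·(0.0471)²/(32·0.00123·101) = 0.03622 m/s.
Check: Re = ρVD/μ = 1110·0.03622·0.0471/0.00123 = 1539 < 2300, so the laminar assumption holds.
Q = V·A = 0.03622·(π/4·0.0471²) = 6.31e-05 m³/s = 6.31×10^-5 m³/s.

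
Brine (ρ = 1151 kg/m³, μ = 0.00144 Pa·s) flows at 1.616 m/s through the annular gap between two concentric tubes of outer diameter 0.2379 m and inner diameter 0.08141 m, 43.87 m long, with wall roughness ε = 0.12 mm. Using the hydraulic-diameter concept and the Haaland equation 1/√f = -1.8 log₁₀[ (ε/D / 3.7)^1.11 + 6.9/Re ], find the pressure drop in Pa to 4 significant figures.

ΔP ≈ 8390 Pa

Hydraulic diameter D_h = 4A/P = D_o - D_i = 0.2379 - 0.08141 = 0.1565 m.
Re = ρVD_h/μ = 1151·1.616·0.1565/0.00144 = 2.021e+05.
ε/D_h = 0.00012/0.1565 = 0.000767; Haaland gives 1/√f = -1.8 log₁₀[8.15e-05+3.41e-05] = 7.086, so f = 0.01991.
ΔP = f(L/D_h)(ρV²/2) = 0.01991·43.87/0.1565·1503 = 8390 Pa.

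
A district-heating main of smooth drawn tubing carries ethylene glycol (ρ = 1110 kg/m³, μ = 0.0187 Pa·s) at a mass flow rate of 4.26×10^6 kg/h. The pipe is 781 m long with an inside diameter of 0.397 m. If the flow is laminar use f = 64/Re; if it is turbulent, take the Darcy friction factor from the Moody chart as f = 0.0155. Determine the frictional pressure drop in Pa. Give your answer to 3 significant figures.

ṁ = 4.26×10^6 kg/h = 4.26×10^6/3600 = 1183 kg/s.
A = πD²/4 = π(0.397)²/4 = 0.1238 m²; mean velocity V = ṁ/(ρA) = 1183/(1110 · 0.1238) = 8.612 m/s.
Reynolds number Re = ρVD/μ = 1110 · 8.612 · 0.397 / 0.0187 = 2.029e+05.
Re > 4000 → turbulent; use the Moody-chart value f = 0.0155.
Darcy-Weisbach: ΔP = f(L/D)(ρV²/2) = 0.0155·(781/0.397)·(1110·8.612²/2) = 0.0155·1967·4.116e+04 = 1.255e+06 Pa.

ΔP ≈ 1.26×10^6 Pa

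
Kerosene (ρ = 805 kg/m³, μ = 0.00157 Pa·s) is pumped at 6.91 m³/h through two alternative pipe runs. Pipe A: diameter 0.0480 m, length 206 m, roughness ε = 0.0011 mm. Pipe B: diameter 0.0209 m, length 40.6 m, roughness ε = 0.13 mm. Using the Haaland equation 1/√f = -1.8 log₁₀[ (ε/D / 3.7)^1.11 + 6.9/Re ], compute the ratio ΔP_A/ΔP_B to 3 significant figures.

Pipe A: V = Q/A = 0.001919/0.00181 = 1.061 m/s; Re = 2.611e+04; ε/D = 2.29e-05; Haaland → f = 0.02415; ΔP_A = f(L/D)(ρV²/2) = 4.693e+04 Pa.
Pipe B: V = Q/A = 0.001919/0.0003431 = 5.595 m/s; Re = 5.996e+04; ε/D = 0.00622; Haaland → f = 0.03377; ΔP_B = f(L/D)(ρV²/2) = 8.264e+05 Pa.
ΔP_A/ΔP_B = 4.693e+04/8.264e+05 = 0.0568.

ΔP_A/ΔP_B ≈ 0.0568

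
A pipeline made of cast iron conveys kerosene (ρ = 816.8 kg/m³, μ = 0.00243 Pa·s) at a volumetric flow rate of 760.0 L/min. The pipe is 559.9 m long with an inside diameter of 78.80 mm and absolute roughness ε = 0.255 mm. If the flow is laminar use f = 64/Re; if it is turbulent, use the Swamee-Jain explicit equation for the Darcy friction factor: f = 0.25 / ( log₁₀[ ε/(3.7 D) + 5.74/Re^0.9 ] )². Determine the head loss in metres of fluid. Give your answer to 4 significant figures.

h_f ≈ 70.31 m

Q = 760.0 L/min = 760.0/60000 = 0.01267 m³/s.
Cross-sectional area A = πD²/4 = π(0.0788)²/4 = 0.004877 m²; mean velocity V = Q/A = 0.01267/0.004877 = 2.597 m/s.
Reynolds number Re = ρVD/μ = 816.8 · 2.597 · 0.0788 / 0.00243 = 6.879e+04.
Re > 4000 → turbulent. Relative roughness ε/D = 0.000255/0.0788 = 0.00324. Swamee-Jain: f = 0.25/(log₁₀[0.00324/3.7 + 5.74/6.879e+04^0.9])² = 0.25/(log₁₀[0.000875 + 0.000254])² = 0.25/(-2.947)² = 0.02878.
Darcy-Weisbach: ΔP = f(L/D)(ρV²/2) = 0.02878·(559.9/0.0788)·(816.8·2.597²/2) = 0.02878·7105·2755 = 5.633e+05 Pa.
Head loss h_f = ΔP/(ρg) = 5.633e+05/(816.8·9.81) = 70.31 m.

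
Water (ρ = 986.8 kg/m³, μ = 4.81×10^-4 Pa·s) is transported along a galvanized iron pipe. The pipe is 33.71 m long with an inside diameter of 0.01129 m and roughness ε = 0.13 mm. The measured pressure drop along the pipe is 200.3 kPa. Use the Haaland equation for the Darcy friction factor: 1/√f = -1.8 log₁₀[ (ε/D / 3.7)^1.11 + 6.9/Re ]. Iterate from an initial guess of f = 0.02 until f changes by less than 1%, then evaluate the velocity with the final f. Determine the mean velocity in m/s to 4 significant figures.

V ≈ 1.820 m/s

Rearranging Darcy-Weisbach: V = √(2·ΔP·D/(f·L·ρ)). With ε/D = 0.00013/0.01129 = 0.0115, iterate starting from f = 0.02:
  f = 0.02 → V = √(2·2.003e+05·0.01129/(0.02·33.71·986.8)) = 2.607 m/s; Re = ρVD/μ = 6.039e+04; f → 0.0407
  f = 0.0407 → V = 1.828 m/s; Re = 4.233e+04; f → 0.04106
Converged (Δf/f < 1%). With the final f = 0.04106: V = √(2·2.003e+05·0.01129/(0.04106·33.71·986.8)) = 1.82 m/s.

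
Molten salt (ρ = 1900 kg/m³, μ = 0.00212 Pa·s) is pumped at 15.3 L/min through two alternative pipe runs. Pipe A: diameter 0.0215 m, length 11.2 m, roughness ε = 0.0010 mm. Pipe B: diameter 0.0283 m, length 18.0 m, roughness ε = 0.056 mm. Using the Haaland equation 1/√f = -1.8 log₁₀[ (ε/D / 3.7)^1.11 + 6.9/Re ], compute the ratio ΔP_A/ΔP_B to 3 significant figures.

Pipe A: V = Q/A = 0.000255/0.0003631 = 0.7024 m/s; Re = 1.353e+04; ε/D = 4.65e-05; Haaland → f = 0.02852; ΔP_A = f(L/D)(ρV²/2) = 6964 Pa.
Pipe B: V = Q/A = 0.000255/0.000629 = 0.4054 m/s; Re = 1.028e+04; ε/D = 0.00198; Haaland → f = 0.03332; ΔP_B = f(L/D)(ρV²/2) = 3309 Pa.
ΔP_A/ΔP_B = 6964/3309 = 2.10.

ΔP_A/ΔP_B ≈ 2.10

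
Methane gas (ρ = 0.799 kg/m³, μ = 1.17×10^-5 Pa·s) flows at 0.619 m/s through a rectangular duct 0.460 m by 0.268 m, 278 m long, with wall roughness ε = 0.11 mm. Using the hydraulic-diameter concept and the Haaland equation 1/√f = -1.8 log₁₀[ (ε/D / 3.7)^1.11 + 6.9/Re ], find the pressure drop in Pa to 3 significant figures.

ΔP ≈ 3.58 Pa

Hydraulic diameter D_h = 4A/P = 4·(0.46·0.268)/(2·(0.46+0.268)) = 0.4931/1.456 = 0.3387 m.
Re = ρVD_h/μ = 0.799·0.619·0.3387/1.17e-05 = 1.432e+04.
ε/D_h = 0.00011/0.3387 = 0.000325; Haaland gives 1/√f = -1.8 log₁₀[3.14e-05+0.000482] = 5.921, so f = 0.02852.
ΔP = f(L/D_h)(ρV²/2) = 0.02852·278/0.3387·0.1531 = 3.584 Pa.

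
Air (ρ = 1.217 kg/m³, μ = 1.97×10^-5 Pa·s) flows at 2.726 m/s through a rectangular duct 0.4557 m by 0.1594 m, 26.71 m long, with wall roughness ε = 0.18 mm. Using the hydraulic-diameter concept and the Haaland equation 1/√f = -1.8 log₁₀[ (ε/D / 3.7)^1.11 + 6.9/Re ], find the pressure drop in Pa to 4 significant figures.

Hydraulic diameter D_h = 4A/P = 4·(0.4557·0.1594)/(2·(0.4557+0.1594)) = 0.2906/1.23 = 0.2362 m.
Re = ρVD_h/μ = 1.217·2.726·0.2362/1.97e-05 = 3.977e+04.
ε/D_h = 0.00018/0.2362 = 0.000762; Haaland gives 1/√f = -1.8 log₁₀[8.1e-05+0.000173] = 6.47, so f = 0.02389.
ΔP = f(L/D_h)(ρV²/2) = 0.02389·26.71/0.2362·4.522 = 12.22 Pa.

ΔP ≈ 12.22 Pa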